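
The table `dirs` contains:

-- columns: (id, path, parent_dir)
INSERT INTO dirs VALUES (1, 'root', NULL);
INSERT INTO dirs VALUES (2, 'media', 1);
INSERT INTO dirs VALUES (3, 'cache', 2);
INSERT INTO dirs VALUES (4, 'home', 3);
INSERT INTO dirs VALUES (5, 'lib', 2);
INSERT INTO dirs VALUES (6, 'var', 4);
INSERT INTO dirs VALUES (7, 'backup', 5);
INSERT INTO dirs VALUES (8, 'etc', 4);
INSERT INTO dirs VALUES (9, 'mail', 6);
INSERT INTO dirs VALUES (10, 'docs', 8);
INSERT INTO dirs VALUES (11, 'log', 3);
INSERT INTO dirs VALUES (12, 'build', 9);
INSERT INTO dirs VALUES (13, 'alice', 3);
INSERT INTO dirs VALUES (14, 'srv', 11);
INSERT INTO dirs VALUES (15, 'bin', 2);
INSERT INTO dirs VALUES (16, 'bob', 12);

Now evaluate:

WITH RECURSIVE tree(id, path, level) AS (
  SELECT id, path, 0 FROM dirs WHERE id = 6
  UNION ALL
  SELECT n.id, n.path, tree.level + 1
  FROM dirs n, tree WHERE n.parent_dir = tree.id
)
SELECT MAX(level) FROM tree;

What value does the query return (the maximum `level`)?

Base: id=6 (var) at level 0.
Iteration 1: rows with parent_dir in {6} -> mail (id 9, level 1).
Iteration 2: rows with parent_dir in {9} -> build (id 12, level 2).
Iteration 3: rows with parent_dir in {12} -> bob (id 16, level 3).
Iteration 4: no rows with parent_dir in {16}; recursion stops.
level values: 0, 1, 2, 3; the maximum is 3.

3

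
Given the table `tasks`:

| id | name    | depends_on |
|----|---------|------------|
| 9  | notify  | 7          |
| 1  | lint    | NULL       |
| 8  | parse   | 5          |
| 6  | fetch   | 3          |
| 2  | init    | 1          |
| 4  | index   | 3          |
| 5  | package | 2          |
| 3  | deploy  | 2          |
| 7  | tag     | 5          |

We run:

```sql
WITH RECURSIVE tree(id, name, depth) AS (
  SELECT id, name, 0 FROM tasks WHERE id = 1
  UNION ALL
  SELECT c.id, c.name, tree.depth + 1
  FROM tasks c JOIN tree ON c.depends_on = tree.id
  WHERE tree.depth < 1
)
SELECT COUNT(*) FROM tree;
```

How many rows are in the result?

Base: id=1 (lint) at depth 0.
Iteration 1: rows with depends_on in {1} -> init (id 2, depth 1).
Iteration 2: depth < 1 fails for all current rows; recursion stops.
Total rows emitted: 2.

2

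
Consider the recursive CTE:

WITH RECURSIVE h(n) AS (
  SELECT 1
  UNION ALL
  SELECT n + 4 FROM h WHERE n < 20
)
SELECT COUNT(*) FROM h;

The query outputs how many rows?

6

Base: n=1.
Iteration 1: 1 < 20 holds -> n = 1 + 4 = 5.
Iteration 2: 5 < 20 holds -> n = 5 + 4 = 9.
Iteration 3: 9 < 20 holds -> n = 9 + 4 = 13.
Iteration 4: 13 < 20 holds -> n = 13 + 4 = 17.
Iteration 5: 17 < 20 holds -> n = 17 + 4 = 21.
Iteration 6: 21 < 20 fails; recursion stops.
Total rows emitted: 6.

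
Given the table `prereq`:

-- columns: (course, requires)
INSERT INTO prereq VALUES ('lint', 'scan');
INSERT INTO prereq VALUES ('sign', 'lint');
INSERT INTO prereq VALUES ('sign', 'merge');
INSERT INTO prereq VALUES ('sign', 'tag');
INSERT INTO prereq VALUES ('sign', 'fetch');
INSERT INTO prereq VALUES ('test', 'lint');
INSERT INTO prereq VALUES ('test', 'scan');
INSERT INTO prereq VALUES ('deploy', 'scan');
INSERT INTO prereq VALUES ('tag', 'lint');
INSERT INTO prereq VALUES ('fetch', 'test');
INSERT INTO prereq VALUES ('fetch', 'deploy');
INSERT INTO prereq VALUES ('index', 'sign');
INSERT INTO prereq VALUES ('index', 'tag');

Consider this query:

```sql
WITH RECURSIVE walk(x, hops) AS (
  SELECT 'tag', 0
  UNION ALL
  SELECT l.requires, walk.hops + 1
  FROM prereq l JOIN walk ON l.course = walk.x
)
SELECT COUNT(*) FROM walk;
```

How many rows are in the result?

Base: (tag, hops=0).
Iteration 1: edges from {tag} -> (lint, hops=1).
Iteration 2: edges from {lint} -> (scan, hops=2).
Iteration 3: no outgoing edges from {scan}; recursion stops.
Total rows emitted: 3.

3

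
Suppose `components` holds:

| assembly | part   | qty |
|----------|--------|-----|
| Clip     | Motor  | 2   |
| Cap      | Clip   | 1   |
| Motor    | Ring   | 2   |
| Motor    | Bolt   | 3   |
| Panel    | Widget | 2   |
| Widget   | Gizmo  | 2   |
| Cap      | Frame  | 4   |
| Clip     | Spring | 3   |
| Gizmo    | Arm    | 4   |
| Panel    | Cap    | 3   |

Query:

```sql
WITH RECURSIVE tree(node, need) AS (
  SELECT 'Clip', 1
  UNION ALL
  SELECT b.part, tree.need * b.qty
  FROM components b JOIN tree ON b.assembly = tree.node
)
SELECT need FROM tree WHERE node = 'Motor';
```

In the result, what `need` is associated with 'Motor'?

Base: (Clip, need=1).
Iteration 1: components of {Clip} -> Motor = 1*2 = 2, Spring = 1*3 = 3.
Iteration 2: components of {Motor,Spring} -> Bolt = 2*3 = 6, Ring = 2*2 = 4.
Iteration 3: no further components; recursion stops.

2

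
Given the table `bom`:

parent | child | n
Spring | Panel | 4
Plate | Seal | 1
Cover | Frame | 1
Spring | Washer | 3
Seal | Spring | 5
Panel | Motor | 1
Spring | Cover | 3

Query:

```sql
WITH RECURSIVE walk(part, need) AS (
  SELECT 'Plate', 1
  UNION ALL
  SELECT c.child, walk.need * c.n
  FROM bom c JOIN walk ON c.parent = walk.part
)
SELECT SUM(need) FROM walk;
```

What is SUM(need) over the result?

92

Base: (Plate, need=1).
Iteration 1: components of {Plate} -> Seal = 1*1 = 1.
Iteration 2: components of {Seal} -> Spring = 1*5 = 5.
Iteration 3: components of {Spring} -> Cover = 5*3 = 15, Panel = 5*4 = 20, Washer = 5*3 = 15.
Iteration 4: components of {Cover,Panel,Washer} -> Frame = 15*1 = 15, Motor = 20*1 = 20.
Iteration 5: no further components; recursion stops.
SUM(need) = 1 + 1 + 5 + 20 + 15 + 15 + 20 + 15 = 92.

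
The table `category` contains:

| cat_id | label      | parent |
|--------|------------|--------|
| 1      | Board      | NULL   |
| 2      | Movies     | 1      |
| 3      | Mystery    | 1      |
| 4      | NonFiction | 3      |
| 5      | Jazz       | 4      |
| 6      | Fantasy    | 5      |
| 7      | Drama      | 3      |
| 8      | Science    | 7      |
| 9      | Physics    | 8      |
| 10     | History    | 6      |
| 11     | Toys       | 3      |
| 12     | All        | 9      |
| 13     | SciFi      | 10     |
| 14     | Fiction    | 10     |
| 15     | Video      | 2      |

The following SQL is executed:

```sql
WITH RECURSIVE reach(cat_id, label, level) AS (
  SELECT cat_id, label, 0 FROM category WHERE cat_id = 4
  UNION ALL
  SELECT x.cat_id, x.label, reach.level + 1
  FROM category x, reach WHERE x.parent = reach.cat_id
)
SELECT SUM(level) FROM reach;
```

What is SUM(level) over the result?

Base: cat_id=4 (NonFiction) at level 0.
Iteration 1: rows with parent in {4} -> Jazz (id 5, level 1).
Iteration 2: rows with parent in {5} -> Fantasy (id 6, level 2).
Iteration 3: rows with parent in {6} -> History (id 10, level 3).
Iteration 4: rows with parent in {10} -> SciFi (id 13, level 4), Fiction (id 14, level 4).
Iteration 5: no rows with parent in {13,14}; recursion stops.
SUM(level) = 0 + 1 + 2 + 3 + 4 + 4 = 14.

14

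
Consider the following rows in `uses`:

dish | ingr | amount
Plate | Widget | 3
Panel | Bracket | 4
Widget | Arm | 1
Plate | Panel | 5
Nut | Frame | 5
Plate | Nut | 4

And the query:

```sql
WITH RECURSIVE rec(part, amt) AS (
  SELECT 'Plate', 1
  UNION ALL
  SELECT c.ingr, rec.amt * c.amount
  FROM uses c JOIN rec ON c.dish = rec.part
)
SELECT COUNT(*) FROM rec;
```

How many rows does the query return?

7

Base: (Plate, amt=1).
Iteration 1: components of {Plate} -> Nut = 1*4 = 4, Panel = 1*5 = 5, Widget = 1*3 = 3.
Iteration 2: components of {Nut,Panel,Widget} -> Arm = 3*1 = 3, Bracket = 5*4 = 20, Frame = 4*5 = 20.
Iteration 3: no further components; recursion stops.
Total rows emitted: 7.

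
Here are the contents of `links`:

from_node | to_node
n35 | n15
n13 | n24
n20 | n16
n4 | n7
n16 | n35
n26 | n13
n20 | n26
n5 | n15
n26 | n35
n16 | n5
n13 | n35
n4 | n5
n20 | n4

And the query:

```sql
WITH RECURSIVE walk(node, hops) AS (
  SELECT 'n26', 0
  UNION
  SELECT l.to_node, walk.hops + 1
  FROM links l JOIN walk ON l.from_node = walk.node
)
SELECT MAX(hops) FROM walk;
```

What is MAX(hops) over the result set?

Base: (n26, hops=0).
Iteration 1: edges from {n26} -> (n13, hops=1), (n35, hops=1).
Iteration 2: edges from {n13,n35} -> (n15, hops=2), (n24, hops=2), (n35, hops=2).
Iteration 3: edges from {n15,n24,n35} -> (n15, hops=3).
Iteration 4: no outgoing edges from {n15}; recursion stops.
hops values: 0, 1, 1, 2, 2, 2, 3; the maximum is 3.

3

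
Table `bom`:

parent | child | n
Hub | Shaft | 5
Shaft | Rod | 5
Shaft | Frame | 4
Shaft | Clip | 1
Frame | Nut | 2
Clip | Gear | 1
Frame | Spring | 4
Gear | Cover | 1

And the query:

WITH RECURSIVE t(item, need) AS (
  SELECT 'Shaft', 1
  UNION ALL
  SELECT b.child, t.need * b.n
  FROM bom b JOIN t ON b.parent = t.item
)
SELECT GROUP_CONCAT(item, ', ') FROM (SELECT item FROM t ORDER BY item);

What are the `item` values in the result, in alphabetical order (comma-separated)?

Clip, Cover, Frame, Gear, Nut, Rod, Shaft, Spring

Base: (Shaft, need=1).
Iteration 1: components of {Shaft} -> Clip = 1*1 = 1, Frame = 1*4 = 4, Rod = 1*5 = 5.
Iteration 2: components of {Clip,Frame,Rod} -> Gear = 1*1 = 1, Nut = 4*2 = 8, Spring = 4*4 = 16.
Iteration 3: components of {Gear,Nut,Spring} -> Cover = 1*1 = 1.
Iteration 4: no further components; recursion stops.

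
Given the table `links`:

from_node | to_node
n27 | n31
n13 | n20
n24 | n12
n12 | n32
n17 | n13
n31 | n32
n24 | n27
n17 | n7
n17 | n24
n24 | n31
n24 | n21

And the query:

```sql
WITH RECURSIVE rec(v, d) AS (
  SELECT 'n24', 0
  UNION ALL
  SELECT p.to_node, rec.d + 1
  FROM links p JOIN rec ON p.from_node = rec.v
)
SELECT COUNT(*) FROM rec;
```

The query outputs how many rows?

9

Base: (n24, d=0).
Iteration 1: edges from {n24} -> (n12, d=1), (n21, d=1), (n27, d=1), (n31, d=1).
Iteration 2: edges from {n12,n21,n27,n31} -> (n31, d=2), (n32, d=2) x2. [UNION ALL keeps all 3 new rows, including repeats]
Iteration 3: edges from {n31,n32} -> (n32, d=3).
Iteration 4: no outgoing edges from {n32}; recursion stops.
Total rows emitted: 9.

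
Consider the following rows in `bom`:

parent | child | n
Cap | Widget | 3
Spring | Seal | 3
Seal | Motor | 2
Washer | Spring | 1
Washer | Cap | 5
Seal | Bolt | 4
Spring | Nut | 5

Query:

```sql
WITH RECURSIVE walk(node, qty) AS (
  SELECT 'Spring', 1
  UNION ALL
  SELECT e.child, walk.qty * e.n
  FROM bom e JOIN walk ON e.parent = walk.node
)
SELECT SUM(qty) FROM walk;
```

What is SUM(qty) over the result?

27

Base: (Spring, qty=1).
Iteration 1: components of {Spring} -> Nut = 1*5 = 5, Seal = 1*3 = 3.
Iteration 2: components of {Nut,Seal} -> Bolt = 3*4 = 12, Motor = 3*2 = 6.
Iteration 3: no further components; recursion stops.
SUM(qty) = 1 + 3 + 5 + 6 + 12 = 27.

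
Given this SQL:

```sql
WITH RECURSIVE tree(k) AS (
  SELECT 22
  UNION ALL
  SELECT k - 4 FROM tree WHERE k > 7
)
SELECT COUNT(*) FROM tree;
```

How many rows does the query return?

5

Base: k=22.
Iteration 1: 22 > 7 holds -> k = 22 - 4 = 18.
Iteration 2: 18 > 7 holds -> k = 18 - 4 = 14.
Iteration 3: 14 > 7 holds -> k = 14 - 4 = 10.
Iteration 4: 10 > 7 holds -> k = 10 - 4 = 6.
Iteration 5: 6 > 7 fails; recursion stops.
Total rows emitted: 5.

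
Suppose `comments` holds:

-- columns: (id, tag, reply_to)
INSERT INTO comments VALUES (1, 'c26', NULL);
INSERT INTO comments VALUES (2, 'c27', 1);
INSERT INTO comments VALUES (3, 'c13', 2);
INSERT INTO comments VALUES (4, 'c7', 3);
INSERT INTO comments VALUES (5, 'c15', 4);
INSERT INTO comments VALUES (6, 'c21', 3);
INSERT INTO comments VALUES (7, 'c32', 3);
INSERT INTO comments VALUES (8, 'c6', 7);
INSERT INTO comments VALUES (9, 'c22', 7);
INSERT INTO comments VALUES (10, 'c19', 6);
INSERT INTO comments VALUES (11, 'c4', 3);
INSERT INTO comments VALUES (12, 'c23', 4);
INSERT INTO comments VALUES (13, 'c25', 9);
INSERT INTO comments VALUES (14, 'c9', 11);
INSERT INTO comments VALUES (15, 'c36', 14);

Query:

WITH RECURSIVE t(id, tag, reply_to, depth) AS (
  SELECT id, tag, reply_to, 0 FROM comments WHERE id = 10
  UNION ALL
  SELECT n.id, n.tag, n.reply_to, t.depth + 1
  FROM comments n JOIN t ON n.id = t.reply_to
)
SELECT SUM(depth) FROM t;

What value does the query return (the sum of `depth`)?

10

Base: id=10 (c19), reply_to=6, depth 0.
Iteration 1: join on id=6 -> c21 (id 6, reply_to=3, depth 1).
Iteration 2: join on id=3 -> c13 (id 3, reply_to=2, depth 2).
Iteration 3: join on id=2 -> c27 (id 2, reply_to=1, depth 3).
Iteration 4: join on id=1 -> c26 (id 1, reply_to=NULL, depth 4).
Iteration 5: reply_to is NULL; no match; recursion stops.
SUM(depth) = 0 + 1 + 2 + 3 + 4 = 10.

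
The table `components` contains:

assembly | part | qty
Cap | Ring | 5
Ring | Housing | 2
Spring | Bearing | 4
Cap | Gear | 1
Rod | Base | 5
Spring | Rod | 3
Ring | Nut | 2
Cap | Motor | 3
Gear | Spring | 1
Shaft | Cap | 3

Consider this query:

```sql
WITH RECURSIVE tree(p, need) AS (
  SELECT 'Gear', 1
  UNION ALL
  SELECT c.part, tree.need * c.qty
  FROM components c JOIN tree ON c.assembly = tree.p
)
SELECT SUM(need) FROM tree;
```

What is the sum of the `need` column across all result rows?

Base: (Gear, need=1).
Iteration 1: components of {Gear} -> Spring = 1*1 = 1.
Iteration 2: components of {Spring} -> Bearing = 1*4 = 4, Rod = 1*3 = 3.
Iteration 3: components of {Bearing,Rod} -> Base = 3*5 = 15.
Iteration 4: no further components; recursion stops.
SUM(need) = 1 + 1 + 3 + 4 + 15 = 24.

24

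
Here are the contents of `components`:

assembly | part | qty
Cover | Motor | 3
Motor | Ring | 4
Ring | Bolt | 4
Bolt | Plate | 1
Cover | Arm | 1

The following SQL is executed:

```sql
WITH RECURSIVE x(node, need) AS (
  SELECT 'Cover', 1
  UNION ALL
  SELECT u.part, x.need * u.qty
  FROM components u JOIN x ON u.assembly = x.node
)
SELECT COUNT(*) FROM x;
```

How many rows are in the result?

Base: (Cover, need=1).
Iteration 1: components of {Cover} -> Arm = 1*1 = 1, Motor = 1*3 = 3.
Iteration 2: components of {Arm,Motor} -> Ring = 3*4 = 12.
Iteration 3: components of {Ring} -> Bolt = 12*4 = 48.
Iteration 4: components of {Bolt} -> Plate = 48*1 = 48.
Iteration 5: no further components; recursion stops.
Total rows emitted: 6.

6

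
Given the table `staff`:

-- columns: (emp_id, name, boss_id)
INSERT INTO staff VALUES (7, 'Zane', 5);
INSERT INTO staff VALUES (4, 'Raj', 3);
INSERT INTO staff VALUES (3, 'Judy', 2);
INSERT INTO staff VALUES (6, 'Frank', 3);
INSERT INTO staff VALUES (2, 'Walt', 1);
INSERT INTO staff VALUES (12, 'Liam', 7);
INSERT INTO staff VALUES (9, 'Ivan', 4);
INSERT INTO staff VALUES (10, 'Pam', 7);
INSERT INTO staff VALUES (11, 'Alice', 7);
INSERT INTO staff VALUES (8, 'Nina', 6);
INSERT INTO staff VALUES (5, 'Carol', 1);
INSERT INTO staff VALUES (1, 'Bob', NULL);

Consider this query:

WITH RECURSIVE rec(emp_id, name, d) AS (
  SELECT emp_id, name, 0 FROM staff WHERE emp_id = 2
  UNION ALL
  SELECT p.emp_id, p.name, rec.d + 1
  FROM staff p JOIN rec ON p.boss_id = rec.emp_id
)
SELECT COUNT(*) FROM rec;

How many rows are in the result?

Base: emp_id=2 (Walt) at d 0.
Iteration 1: rows with boss_id in {2} -> Judy (id 3, d 1).
Iteration 2: rows with boss_id in {3} -> Raj (id 4, d 2), Frank (id 6, d 2).
Iteration 3: rows with boss_id in {4,6} -> Nina (id 8, d 3), Ivan (id 9, d 3).
Iteration 4: no rows with boss_id in {8,9}; recursion stops.
Total rows emitted: 6.

6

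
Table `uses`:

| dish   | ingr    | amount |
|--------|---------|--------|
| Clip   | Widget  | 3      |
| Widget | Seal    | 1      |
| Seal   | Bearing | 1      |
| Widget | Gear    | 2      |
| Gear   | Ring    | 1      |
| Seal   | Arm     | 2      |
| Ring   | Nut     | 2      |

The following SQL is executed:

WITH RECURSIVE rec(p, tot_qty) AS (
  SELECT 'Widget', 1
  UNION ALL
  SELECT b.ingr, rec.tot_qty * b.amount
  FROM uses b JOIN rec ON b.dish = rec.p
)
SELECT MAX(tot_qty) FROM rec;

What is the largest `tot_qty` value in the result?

4

Base: (Widget, tot_qty=1).
Iteration 1: components of {Widget} -> Gear = 1*2 = 2, Seal = 1*1 = 1.
Iteration 2: components of {Gear,Seal} -> Arm = 1*2 = 2, Bearing = 1*1 = 1, Ring = 2*1 = 2.
Iteration 3: components of {Arm,Bearing,Ring} -> Nut = 2*2 = 4.
Iteration 4: no further components; recursion stops.
tot_qty values: 1, 1, 2, 1, 2, 2, 4; the maximum is 4.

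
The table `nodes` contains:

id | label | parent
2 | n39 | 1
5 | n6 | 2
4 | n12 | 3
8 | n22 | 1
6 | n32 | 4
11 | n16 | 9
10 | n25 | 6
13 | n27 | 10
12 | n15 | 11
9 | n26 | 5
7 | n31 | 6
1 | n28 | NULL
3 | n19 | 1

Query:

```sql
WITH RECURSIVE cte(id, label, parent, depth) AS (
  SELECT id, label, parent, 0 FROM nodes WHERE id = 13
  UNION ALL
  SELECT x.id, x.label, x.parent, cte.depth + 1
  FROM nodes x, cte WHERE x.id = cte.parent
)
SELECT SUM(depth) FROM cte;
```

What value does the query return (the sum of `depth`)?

Base: id=13 (n27), parent=10, depth 0.
Iteration 1: join on id=10 -> n25 (id 10, parent=6, depth 1).
Iteration 2: join on id=6 -> n32 (id 6, parent=4, depth 2).
Iteration 3: join on id=4 -> n12 (id 4, parent=3, depth 3).
Iteration 4: join on id=3 -> n19 (id 3, parent=1, depth 4).
Iteration 5: join on id=1 -> n28 (id 1, parent=NULL, depth 5).
Iteration 6: parent is NULL; no match; recursion stops.
SUM(depth) = 0 + 1 + 2 + 3 + 4 + 5 = 15.

15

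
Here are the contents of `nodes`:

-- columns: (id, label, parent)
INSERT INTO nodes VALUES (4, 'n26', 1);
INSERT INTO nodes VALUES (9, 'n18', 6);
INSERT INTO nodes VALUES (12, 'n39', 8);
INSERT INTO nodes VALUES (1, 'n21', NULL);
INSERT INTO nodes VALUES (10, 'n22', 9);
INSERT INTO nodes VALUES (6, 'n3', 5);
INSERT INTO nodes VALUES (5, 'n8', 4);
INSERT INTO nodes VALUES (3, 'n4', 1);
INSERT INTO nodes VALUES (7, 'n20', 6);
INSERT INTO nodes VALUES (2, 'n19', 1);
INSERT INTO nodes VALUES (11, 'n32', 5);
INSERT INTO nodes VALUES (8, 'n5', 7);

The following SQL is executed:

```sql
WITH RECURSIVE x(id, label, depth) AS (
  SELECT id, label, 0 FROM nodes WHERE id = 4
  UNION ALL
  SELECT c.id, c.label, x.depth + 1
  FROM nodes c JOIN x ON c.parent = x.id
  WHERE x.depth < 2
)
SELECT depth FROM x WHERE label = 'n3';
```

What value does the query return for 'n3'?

Base: id=4 (n26) at depth 0.
Iteration 1: rows with parent in {4} -> n8 (id 5, depth 1).
Iteration 2: rows with parent in {5} -> n3 (id 6, depth 2), n32 (id 11, depth 2).
Iteration 3: depth < 2 fails for all current rows; recursion stops.

2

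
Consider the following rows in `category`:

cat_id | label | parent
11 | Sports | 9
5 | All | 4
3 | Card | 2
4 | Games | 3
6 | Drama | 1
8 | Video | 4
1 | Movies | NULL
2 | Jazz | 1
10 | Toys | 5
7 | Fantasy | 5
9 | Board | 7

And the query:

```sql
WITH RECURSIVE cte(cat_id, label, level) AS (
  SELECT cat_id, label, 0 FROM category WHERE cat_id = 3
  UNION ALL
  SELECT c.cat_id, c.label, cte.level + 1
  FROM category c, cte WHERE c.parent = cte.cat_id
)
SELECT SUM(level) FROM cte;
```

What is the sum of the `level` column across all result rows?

Base: cat_id=3 (Card) at level 0.
Iteration 1: rows with parent in {3} -> Games (id 4, level 1).
Iteration 2: rows with parent in {4} -> All (id 5, level 2), Video (id 8, level 2).
Iteration 3: rows with parent in {5,8} -> Fantasy (id 7, level 3), Toys (id 10, level 3).
Iteration 4: rows with parent in {7,10} -> Board (id 9, level 4).
Iteration 5: rows with parent in {9} -> Sports (id 11, level 5).
Iteration 6: no rows with parent in {11}; recursion stops.
SUM(level) = 0 + 1 + 2 + 2 + 3 + 3 + 4 + 5 = 20.

20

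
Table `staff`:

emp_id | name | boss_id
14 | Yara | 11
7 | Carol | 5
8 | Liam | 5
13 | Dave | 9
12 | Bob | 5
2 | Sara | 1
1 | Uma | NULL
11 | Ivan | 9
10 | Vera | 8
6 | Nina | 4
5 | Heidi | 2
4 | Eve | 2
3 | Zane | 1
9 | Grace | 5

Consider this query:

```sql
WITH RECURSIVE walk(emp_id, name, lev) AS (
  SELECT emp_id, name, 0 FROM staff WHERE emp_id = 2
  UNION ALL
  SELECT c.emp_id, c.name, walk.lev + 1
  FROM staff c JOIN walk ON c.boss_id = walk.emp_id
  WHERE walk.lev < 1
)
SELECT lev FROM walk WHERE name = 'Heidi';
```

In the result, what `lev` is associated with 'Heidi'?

Base: emp_id=2 (Sara) at lev 0.
Iteration 1: rows with boss_id in {2} -> Eve (id 4, lev 1), Heidi (id 5, lev 1).
Iteration 2: lev < 1 fails for all current rows; recursion stops.

1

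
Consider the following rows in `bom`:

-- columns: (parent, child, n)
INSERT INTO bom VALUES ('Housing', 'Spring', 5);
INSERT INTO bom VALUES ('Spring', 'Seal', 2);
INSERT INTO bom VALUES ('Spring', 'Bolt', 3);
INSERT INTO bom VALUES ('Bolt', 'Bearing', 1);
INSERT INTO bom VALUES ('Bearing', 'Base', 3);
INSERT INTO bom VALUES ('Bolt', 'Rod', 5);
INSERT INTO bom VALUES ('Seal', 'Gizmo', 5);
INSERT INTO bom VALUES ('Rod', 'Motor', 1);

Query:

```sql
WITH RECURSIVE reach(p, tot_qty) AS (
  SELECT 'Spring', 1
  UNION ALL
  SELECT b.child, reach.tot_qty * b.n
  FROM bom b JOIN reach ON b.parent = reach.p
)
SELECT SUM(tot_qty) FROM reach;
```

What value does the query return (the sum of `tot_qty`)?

Base: (Spring, tot_qty=1).
Iteration 1: components of {Spring} -> Bolt = 1*3 = 3, Seal = 1*2 = 2.
Iteration 2: components of {Bolt,Seal} -> Bearing = 3*1 = 3, Gizmo = 2*5 = 10, Rod = 3*5 = 15.
Iteration 3: components of {Bearing,Gizmo,Rod} -> Base = 3*3 = 9, Motor = 15*1 = 15.
Iteration 4: no further components; recursion stops.
SUM(tot_qty) = 1 + 2 + 3 + 10 + 3 + 15 + 9 + 15 = 58.

58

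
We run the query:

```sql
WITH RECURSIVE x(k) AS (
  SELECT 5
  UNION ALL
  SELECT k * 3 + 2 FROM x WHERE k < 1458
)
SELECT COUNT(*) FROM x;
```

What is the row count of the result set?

7

Base: k=5.
Iteration 1: 5 < 1458 holds -> k = 5 * 3 + 2 = 17.
Iteration 2: 17 < 1458 holds -> k = 17 * 3 + 2 = 53.
Iteration 3: 53 < 1458 holds -> k = 53 * 3 + 2 = 161.
Iteration 4: 161 < 1458 holds -> k = 161 * 3 + 2 = 485.
Iteration 5: 485 < 1458 holds -> k = 485 * 3 + 2 = 1457.
Iteration 6: 1457 < 1458 holds -> k = 1457 * 3 + 2 = 4373.
Iteration 7: 4373 < 1458 fails; recursion stops.
Total rows emitted: 7.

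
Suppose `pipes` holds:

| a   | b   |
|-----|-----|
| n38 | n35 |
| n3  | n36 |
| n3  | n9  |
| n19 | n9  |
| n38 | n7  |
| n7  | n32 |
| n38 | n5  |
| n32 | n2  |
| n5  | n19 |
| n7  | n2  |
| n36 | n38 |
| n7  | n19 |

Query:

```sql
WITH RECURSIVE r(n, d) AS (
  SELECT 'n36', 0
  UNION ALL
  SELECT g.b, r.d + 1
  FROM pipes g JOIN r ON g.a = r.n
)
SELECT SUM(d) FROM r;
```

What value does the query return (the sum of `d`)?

31

Base: (n36, d=0).
Iteration 1: edges from {n36} -> (n38, d=1).
Iteration 2: edges from {n38} -> (n35, d=2), (n5, d=2), (n7, d=2).
Iteration 3: edges from {n35,n5,n7} -> (n19, d=3) x2, (n2, d=3), (n32, d=3). [UNION ALL keeps all 4 new rows, including repeats]
Iteration 4: edges from {n19,n2,n32} -> (n2, d=4), (n9, d=4) x2. [UNION ALL keeps all 3 new rows, including repeats]
Iteration 5: no outgoing edges from {n2,n9}; recursion stops.
SUM(d) = 0 + 1 + 2 + 2 + 2 + 3 + 3 + 3 + 3 + 4 + 4 + 4 = 31.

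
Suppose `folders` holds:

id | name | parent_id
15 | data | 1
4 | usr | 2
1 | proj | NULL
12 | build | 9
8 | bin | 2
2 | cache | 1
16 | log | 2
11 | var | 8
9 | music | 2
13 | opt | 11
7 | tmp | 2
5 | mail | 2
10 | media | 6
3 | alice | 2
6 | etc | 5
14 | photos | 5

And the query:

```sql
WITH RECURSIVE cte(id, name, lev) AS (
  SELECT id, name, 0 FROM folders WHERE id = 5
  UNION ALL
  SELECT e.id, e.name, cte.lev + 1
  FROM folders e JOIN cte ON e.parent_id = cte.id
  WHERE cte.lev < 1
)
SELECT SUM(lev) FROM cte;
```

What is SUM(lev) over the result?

2

Base: id=5 (mail) at lev 0.
Iteration 1: rows with parent_id in {5} -> etc (id 6, lev 1), photos (id 14, lev 1).
Iteration 2: lev < 1 fails for all current rows; recursion stops.
SUM(lev) = 0 + 1 + 1 = 2.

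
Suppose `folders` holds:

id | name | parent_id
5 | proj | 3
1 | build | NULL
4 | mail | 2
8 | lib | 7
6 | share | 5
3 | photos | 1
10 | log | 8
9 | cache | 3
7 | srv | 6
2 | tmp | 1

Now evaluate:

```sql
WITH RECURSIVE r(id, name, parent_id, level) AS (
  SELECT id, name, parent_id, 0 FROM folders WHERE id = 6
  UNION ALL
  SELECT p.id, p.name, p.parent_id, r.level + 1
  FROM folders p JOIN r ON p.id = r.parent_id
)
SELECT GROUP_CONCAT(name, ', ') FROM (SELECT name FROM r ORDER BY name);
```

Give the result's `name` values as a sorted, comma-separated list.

Base: id=6 (share), parent_id=5, level 0.
Iteration 1: join on id=5 -> proj (id 5, parent_id=3, level 1).
Iteration 2: join on id=3 -> photos (id 3, parent_id=1, level 2).
Iteration 3: join on id=1 -> build (id 1, parent_id=NULL, level 3).
Iteration 4: parent_id is NULL; no match; recursion stops.

build, photos, proj, share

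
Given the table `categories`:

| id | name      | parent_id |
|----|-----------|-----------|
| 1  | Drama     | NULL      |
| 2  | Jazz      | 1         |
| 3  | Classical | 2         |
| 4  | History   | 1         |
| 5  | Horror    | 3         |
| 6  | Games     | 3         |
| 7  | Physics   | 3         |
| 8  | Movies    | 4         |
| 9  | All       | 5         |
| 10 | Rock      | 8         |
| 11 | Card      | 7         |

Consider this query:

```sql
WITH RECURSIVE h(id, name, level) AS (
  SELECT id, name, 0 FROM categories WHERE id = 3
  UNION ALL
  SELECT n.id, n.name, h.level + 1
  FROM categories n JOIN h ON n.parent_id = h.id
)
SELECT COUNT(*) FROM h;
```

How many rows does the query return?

6

Base: id=3 (Classical) at level 0.
Iteration 1: rows with parent_id in {3} -> Horror (id 5, level 1), Games (id 6, level 1), Physics (id 7, level 1).
Iteration 2: rows with parent_id in {5,6,7} -> All (id 9, level 2), Card (id 11, level 2).
Iteration 3: no rows with parent_id in {9,11}; recursion stops.
Total rows emitted: 6.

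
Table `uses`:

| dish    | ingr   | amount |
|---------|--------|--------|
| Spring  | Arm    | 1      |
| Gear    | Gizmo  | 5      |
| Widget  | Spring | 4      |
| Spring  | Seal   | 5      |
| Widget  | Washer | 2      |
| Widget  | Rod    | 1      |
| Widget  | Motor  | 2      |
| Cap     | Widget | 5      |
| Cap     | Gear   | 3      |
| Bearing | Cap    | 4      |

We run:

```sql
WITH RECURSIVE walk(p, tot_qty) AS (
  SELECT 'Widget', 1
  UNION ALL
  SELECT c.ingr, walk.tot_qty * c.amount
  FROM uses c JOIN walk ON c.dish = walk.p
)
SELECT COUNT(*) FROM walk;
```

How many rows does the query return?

Base: (Widget, tot_qty=1).
Iteration 1: components of {Widget} -> Motor = 1*2 = 2, Rod = 1*1 = 1, Spring = 1*4 = 4, Washer = 1*2 = 2.
Iteration 2: components of {Motor,Rod,Spring,Washer} -> Arm = 4*1 = 4, Seal = 4*5 = 20.
Iteration 3: no further components; recursion stops.
Total rows emitted: 7.

7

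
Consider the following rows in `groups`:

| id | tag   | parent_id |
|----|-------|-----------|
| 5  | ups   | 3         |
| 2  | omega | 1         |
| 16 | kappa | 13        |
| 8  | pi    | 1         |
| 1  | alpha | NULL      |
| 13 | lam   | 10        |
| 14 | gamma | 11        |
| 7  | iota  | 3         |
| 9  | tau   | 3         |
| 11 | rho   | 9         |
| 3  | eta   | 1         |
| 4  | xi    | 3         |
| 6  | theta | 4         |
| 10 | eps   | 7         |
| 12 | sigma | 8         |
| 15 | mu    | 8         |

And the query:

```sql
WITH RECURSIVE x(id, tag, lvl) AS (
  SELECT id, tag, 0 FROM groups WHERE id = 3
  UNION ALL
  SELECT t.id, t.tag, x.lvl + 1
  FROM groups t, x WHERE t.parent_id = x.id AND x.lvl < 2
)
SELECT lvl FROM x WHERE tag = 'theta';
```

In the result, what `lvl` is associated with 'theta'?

Base: id=3 (eta) at lvl 0.
Iteration 1: rows with parent_id in {3} -> xi (id 4, lvl 1), ups (id 5, lvl 1), iota (id 7, lvl 1), tau (id 9, lvl 1).
Iteration 2: rows with parent_id in {4,5,7,9} -> theta (id 6, lvl 2), eps (id 10, lvl 2), rho (id 11, lvl 2).
Iteration 3: lvl < 2 fails for all current rows; recursion stops.

2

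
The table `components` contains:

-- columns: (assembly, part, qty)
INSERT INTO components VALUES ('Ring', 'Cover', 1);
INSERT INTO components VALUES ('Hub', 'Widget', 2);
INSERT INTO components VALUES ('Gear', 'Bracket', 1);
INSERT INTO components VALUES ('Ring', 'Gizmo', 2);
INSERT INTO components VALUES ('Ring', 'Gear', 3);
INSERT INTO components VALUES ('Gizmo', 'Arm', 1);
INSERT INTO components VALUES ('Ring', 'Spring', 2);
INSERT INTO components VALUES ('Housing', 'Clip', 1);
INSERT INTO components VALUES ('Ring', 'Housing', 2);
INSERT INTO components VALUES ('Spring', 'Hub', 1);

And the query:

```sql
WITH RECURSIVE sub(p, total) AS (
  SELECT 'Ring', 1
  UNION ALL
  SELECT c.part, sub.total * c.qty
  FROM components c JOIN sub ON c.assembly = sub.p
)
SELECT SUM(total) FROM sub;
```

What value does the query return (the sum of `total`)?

Base: (Ring, total=1).
Iteration 1: components of {Ring} -> Cover = 1*1 = 1, Gear = 1*3 = 3, Gizmo = 1*2 = 2, Housing = 1*2 = 2, Spring = 1*2 = 2.
Iteration 2: components of {Cover,Gear,Gizmo,Housing,Spring} -> Arm = 2*1 = 2, Bracket = 3*1 = 3, Clip = 2*1 = 2, Hub = 2*1 = 2.
Iteration 3: components of {Arm,Bracket,Clip,Hub} -> Widget = 2*2 = 4.
Iteration 4: no further components; recursion stops.
SUM(total) = 1 + 3 + 2 + 2 + 2 + 1 + 3 + 2 + 2 + 2 + 4 = 24.

24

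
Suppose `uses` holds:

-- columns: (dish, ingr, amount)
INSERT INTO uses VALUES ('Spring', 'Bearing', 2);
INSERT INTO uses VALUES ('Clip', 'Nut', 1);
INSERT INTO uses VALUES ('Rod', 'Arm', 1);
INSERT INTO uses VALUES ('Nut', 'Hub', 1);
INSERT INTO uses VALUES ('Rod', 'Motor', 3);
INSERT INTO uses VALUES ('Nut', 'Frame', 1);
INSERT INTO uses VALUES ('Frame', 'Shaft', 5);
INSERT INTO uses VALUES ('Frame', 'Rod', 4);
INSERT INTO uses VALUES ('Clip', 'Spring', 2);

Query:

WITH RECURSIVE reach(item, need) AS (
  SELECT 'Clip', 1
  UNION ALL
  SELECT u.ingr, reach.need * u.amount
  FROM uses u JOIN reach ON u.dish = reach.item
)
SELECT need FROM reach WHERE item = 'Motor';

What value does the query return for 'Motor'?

Base: (Clip, need=1).
Iteration 1: components of {Clip} -> Nut = 1*1 = 1, Spring = 1*2 = 2.
Iteration 2: components of {Nut,Spring} -> Bearing = 2*2 = 4, Frame = 1*1 = 1, Hub = 1*1 = 1.
Iteration 3: components of {Bearing,Frame,Hub} -> Rod = 1*4 = 4, Shaft = 1*5 = 5.
Iteration 4: components of {Rod,Shaft} -> Arm = 4*1 = 4, Motor = 4*3 = 12.
Iteration 5: no further components; recursion stops.

12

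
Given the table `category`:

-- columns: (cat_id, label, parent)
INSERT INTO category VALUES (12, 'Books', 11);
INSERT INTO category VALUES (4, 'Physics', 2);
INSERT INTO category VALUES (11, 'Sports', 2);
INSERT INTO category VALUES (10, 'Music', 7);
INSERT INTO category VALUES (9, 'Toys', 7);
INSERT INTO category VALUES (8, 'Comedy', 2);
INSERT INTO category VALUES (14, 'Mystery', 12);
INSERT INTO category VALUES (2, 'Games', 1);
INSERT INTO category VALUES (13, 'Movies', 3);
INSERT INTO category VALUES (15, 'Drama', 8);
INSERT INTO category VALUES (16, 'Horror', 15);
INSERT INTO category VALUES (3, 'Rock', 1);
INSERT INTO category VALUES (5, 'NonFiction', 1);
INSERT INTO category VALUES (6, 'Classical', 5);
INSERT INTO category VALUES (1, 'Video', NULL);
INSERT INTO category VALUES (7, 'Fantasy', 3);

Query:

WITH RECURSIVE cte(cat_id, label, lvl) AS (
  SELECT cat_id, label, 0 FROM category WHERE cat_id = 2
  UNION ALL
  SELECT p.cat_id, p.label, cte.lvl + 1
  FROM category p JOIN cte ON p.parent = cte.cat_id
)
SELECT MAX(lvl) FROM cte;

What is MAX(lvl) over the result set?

3

Base: cat_id=2 (Games) at lvl 0.
Iteration 1: rows with parent in {2} -> Physics (id 4, lvl 1), Comedy (id 8, lvl 1), Sports (id 11, lvl 1).
Iteration 2: rows with parent in {4,8,11} -> Books (id 12, lvl 2), Drama (id 15, lvl 2).
Iteration 3: rows with parent in {12,15} -> Mystery (id 14, lvl 3), Horror (id 16, lvl 3).
Iteration 4: no rows with parent in {14,16}; recursion stops.
lvl values: 0, 1, 1, 1, 2, 2, 3, 3; the maximum is 3.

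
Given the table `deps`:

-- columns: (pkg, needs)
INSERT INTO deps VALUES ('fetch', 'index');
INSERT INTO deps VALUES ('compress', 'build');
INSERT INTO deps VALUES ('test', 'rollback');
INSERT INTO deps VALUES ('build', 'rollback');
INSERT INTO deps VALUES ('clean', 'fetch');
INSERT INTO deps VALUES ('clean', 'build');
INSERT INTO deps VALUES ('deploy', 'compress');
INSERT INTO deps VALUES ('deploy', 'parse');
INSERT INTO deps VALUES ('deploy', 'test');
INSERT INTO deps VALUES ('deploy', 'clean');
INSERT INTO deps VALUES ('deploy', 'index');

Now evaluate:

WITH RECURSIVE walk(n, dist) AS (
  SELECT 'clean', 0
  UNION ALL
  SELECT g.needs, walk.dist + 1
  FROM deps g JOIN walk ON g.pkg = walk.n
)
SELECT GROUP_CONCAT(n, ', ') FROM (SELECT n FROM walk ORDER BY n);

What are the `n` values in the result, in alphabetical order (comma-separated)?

build, clean, fetch, index, rollback

Base: (clean, dist=0).
Iteration 1: edges from {clean} -> (build, dist=1), (fetch, dist=1).
Iteration 2: edges from {build,fetch} -> (index, dist=2), (rollback, dist=2).
Iteration 3: no outgoing edges from {index,rollback}; recursion stops.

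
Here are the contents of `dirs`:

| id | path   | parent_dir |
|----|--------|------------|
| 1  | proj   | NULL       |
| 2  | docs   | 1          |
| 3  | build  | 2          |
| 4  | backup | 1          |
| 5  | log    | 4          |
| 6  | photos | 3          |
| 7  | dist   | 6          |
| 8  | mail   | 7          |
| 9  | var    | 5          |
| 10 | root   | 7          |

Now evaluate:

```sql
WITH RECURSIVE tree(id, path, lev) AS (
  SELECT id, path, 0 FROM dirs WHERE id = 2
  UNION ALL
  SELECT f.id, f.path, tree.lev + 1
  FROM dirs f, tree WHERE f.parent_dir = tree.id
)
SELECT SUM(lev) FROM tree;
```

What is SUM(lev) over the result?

14

Base: id=2 (docs) at lev 0.
Iteration 1: rows with parent_dir in {2} -> build (id 3, lev 1).
Iteration 2: rows with parent_dir in {3} -> photos (id 6, lev 2).
Iteration 3: rows with parent_dir in {6} -> dist (id 7, lev 3).
Iteration 4: rows with parent_dir in {7} -> mail (id 8, lev 4), root (id 10, lev 4).
Iteration 5: no rows with parent_dir in {8,10}; recursion stops.
SUM(lev) = 0 + 1 + 2 + 3 + 4 + 4 = 14.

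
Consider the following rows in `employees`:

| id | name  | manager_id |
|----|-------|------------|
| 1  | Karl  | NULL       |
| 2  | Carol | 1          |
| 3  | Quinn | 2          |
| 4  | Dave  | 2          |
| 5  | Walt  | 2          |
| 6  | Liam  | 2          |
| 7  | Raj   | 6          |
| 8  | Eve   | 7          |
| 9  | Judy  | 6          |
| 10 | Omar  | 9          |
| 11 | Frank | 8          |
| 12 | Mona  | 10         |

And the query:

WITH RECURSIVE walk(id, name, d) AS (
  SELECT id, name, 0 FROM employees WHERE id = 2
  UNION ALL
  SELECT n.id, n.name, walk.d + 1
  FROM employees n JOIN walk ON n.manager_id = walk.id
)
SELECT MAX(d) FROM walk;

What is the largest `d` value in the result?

Base: id=2 (Carol) at d 0.
Iteration 1: rows with manager_id in {2} -> Quinn (id 3, d 1), Dave (id 4, d 1), Walt (id 5, d 1), Liam (id 6, d 1).
Iteration 2: rows with manager_id in {3,4,5,6} -> Raj (id 7, d 2), Judy (id 9, d 2).
Iteration 3: rows with manager_id in {7,9} -> Eve (id 8, d 3), Omar (id 10, d 3).
Iteration 4: rows with manager_id in {8,10} -> Frank (id 11, d 4), Mona (id 12, d 4).
Iteration 5: no rows with manager_id in {11,12}; recursion stops.
d values: 0, 1, 1, 1, 1, 2, 2, 3, 3, 4, 4; the maximum is 4.

4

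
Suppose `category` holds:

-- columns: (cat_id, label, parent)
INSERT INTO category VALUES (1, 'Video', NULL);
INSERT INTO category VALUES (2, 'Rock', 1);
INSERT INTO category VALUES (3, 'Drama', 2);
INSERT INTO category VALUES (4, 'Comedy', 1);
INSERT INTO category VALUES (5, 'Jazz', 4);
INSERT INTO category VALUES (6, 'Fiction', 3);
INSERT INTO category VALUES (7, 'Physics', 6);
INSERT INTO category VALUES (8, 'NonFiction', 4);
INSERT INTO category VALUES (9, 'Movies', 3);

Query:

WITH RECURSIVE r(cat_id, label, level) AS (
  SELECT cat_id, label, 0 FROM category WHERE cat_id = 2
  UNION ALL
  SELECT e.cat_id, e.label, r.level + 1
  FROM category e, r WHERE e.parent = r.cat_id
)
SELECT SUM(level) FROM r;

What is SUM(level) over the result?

8

Base: cat_id=2 (Rock) at level 0.
Iteration 1: rows with parent in {2} -> Drama (id 3, level 1).
Iteration 2: rows with parent in {3} -> Fiction (id 6, level 2), Movies (id 9, level 2).
Iteration 3: rows with parent in {6,9} -> Physics (id 7, level 3).
Iteration 4: no rows with parent in {7}; recursion stops.
SUM(level) = 0 + 1 + 2 + 2 + 3 = 8.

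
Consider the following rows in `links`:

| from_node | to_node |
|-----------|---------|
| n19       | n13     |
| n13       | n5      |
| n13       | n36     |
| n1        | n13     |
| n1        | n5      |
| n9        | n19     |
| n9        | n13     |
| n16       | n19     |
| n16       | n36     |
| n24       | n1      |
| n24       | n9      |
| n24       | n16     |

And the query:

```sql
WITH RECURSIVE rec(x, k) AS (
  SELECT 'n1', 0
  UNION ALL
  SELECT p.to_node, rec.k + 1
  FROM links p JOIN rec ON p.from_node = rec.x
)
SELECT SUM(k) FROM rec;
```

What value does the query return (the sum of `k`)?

Base: (n1, k=0).
Iteration 1: edges from {n1} -> (n13, k=1), (n5, k=1).
Iteration 2: edges from {n13,n5} -> (n36, k=2), (n5, k=2).
Iteration 3: no outgoing edges from {n36,n5}; recursion stops.
SUM(k) = 0 + 1 + 1 + 2 + 2 = 6.

6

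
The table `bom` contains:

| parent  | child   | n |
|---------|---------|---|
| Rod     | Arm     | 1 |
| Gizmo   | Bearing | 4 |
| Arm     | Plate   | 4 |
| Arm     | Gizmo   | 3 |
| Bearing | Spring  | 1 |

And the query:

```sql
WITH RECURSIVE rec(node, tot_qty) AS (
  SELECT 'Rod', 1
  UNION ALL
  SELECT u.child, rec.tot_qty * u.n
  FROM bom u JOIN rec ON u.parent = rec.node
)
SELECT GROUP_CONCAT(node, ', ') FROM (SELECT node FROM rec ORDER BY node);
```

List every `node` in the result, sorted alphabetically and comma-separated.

Base: (Rod, tot_qty=1).
Iteration 1: components of {Rod} -> Arm = 1*1 = 1.
Iteration 2: components of {Arm} -> Gizmo = 1*3 = 3, Plate = 1*4 = 4.
Iteration 3: components of {Gizmo,Plate} -> Bearing = 3*4 = 12.
Iteration 4: components of {Bearing} -> Spring = 12*1 = 12.
Iteration 5: no further components; recursion stops.

Arm, Bearing, Gizmo, Plate, Rod, Spring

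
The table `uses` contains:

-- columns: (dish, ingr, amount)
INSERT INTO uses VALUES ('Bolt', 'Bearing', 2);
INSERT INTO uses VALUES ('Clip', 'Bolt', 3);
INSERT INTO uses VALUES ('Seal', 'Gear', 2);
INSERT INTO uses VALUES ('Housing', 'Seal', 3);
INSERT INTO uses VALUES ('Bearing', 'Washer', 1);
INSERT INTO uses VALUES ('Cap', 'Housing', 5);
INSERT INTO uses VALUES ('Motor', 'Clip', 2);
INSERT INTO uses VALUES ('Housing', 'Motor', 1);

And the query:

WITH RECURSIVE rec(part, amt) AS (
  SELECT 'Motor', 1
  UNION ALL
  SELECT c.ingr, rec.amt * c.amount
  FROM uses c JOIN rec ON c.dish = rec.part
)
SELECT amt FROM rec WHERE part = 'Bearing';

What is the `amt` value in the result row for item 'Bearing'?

Base: (Motor, amt=1).
Iteration 1: components of {Motor} -> Clip = 1*2 = 2.
Iteration 2: components of {Clip} -> Bolt = 2*3 = 6.
Iteration 3: components of {Bolt} -> Bearing = 6*2 = 12.
Iteration 4: components of {Bearing} -> Washer = 12*1 = 12.
Iteration 5: no further components; recursion stops.

12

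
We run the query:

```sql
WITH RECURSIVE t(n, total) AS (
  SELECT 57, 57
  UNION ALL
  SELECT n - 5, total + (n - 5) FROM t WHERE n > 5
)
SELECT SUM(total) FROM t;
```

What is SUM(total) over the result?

3016

Base: n=57, total=57.
Iteration 1: 57 > 5 holds -> n = 57 - 5 = 52, total = 57 + 52 = 109.
Iteration 2: 52 > 5 holds -> n = 52 - 5 = 47, total = 109 + 47 = 156.
Iteration 3: 47 > 5 holds -> n = 47 - 5 = 42, total = 156 + 42 = 198.
Iteration 4: 42 > 5 holds -> n = 42 - 5 = 37, total = 198 + 37 = 235.
Iteration 5: 37 > 5 holds -> n = 37 - 5 = 32, total = 235 + 32 = 267.
Iteration 6: 32 > 5 holds -> n = 32 - 5 = 27, total = 267 + 27 = 294.
Iteration 7: 27 > 5 holds -> n = 27 - 5 = 22, total = 294 + 22 = 316.
Iteration 8: 22 > 5 holds -> n = 22 - 5 = 17, total = 316 + 17 = 333.
Iteration 9: 17 > 5 holds -> n = 17 - 5 = 12, total = 333 + 12 = 345.
Iteration 10: 12 > 5 holds -> n = 12 - 5 = 7, total = 345 + 7 = 352.
Iteration 11: 7 > 5 holds -> n = 7 - 5 = 2, total = 352 + 2 = 354.
Iteration 12: 2 > 5 fails; recursion stops.
SUM(total) = 57 + 109 + 156 + 198 + 235 + 267 + 294 + 316 + 333 + 345 + 352 + 354 = 3016.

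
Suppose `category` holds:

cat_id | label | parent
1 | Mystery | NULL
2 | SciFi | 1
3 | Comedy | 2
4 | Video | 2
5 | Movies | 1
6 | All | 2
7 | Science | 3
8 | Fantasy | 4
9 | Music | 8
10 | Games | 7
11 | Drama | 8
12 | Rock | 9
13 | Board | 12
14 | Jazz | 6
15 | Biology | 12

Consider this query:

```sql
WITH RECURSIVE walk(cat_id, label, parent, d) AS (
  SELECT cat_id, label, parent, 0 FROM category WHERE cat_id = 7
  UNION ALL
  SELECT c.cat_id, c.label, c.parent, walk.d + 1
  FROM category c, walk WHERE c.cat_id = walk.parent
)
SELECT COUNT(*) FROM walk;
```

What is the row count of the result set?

4

Base: cat_id=7 (Science), parent=3, d 0.
Iteration 1: join on cat_id=3 -> Comedy (id 3, parent=2, d 1).
Iteration 2: join on cat_id=2 -> SciFi (id 2, parent=1, d 2).
Iteration 3: join on cat_id=1 -> Mystery (id 1, parent=NULL, d 3).
Iteration 4: parent is NULL; no match; recursion stops.
Total rows emitted: 4.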